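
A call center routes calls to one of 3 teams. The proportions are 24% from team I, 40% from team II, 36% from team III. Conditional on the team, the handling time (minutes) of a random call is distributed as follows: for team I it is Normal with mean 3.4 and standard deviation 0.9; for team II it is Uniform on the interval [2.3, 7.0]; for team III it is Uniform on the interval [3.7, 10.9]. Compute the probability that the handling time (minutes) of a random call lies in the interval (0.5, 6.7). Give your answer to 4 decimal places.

Conditional on each team, P(0.5 < X < 6.7): I: 0.999241; II: 0.93617; III: 0.416667.
By total probability, P(0.5 < X < 6.7) = 0.24·0.999241 + 0.4·0.93617 + 0.36·0.416667 = 0.764286.

0.7643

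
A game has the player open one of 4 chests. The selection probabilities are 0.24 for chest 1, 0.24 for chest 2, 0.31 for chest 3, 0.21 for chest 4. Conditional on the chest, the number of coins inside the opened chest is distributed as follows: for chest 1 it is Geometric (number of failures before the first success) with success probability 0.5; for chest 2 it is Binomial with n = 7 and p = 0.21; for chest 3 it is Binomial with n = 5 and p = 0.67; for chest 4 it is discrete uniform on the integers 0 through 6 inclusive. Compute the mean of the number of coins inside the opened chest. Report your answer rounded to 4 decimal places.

2.2613

Component means — 1: 1; 2: 1.47; 3: 3.35; 4: 3.
E[X] = 0.24·1 + 0.24·1.47 + 0.31·3.35 + 0.21·3 = 2.2613.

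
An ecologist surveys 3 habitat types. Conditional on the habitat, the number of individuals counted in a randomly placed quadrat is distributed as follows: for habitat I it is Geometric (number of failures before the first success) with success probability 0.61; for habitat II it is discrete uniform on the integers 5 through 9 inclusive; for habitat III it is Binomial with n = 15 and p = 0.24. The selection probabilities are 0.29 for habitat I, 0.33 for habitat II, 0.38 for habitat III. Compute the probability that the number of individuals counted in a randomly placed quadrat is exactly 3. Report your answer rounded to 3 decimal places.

Conditional on each habitat, P(X = 3): I: 0.0361846; II: 0; III: 0.233565.
By total probability, P(X = 3) = 0.29·0.0361846 + 0.33·0 + 0.38·0.233565 = 0.0992483.

0.099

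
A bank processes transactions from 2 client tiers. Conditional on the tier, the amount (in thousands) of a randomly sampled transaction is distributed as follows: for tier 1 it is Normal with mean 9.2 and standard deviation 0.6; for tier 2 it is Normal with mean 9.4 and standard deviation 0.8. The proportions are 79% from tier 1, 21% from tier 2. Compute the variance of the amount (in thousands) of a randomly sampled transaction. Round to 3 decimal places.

0.425

Per component, 1: μ=9.2, E[X²]=85; 2: μ=9.4, E[X²]=89.
E[X] = 0.79·9.2 + 0.21·9.4 = 9.242.
E[X²] = 0.79·85 + 0.21·89 = 85.84.
Var(X) = E[X²] − (E[X])² = 85.84 − 85.4146 = 0.425436.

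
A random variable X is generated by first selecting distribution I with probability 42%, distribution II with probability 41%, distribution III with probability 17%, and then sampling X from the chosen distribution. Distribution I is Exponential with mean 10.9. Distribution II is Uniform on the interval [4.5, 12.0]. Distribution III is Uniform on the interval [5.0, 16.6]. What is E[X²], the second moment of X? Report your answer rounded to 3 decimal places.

151.363

For each component E[X²] = Var + (mean)², giving I: 237.62; II: 72.75; III: 127.853.
Overall E[X²] = 0.42·237.62 + 0.41·72.75 + 0.17·127.853 = 151.363.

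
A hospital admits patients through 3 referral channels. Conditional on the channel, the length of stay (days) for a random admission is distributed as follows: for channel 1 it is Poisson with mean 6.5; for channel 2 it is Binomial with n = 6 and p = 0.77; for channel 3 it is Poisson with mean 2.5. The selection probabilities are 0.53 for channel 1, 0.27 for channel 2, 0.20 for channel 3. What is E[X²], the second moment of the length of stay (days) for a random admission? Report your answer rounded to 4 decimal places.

33.6374

For each component E[X²] = Var + (mean)², giving 1: 48.75; 2: 22.407; 3: 8.75.
Overall E[X²] = 0.53·48.75 + 0.27·22.407 + 0.2·8.75 = 33.6374.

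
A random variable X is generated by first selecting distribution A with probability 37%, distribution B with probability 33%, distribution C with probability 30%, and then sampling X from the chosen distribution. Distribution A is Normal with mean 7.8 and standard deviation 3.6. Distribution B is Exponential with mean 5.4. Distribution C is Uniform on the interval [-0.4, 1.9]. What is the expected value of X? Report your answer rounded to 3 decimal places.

4.893

Component means — A: 7.8; B: 5.4; C: 0.75.
E[X] = 0.37·7.8 + 0.33·5.4 + 0.3·0.75 = 4.893.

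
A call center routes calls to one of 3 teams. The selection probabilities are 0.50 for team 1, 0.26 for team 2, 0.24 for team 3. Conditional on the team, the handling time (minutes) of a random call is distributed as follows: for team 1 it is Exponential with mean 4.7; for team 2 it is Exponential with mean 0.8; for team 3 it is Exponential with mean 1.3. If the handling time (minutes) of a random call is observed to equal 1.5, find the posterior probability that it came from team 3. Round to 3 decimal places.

Likelihoods f(1.5 | ·): 1: 0.154631; 2: 0.191694; 3: 0.242632.
Posterior ∝ prior × likelihood. Numerator for 3: 0.24·0.242632 = 0.0582316.
Normalizing constant: 0.5·0.154631 + 0.26·0.191694 + 0.24·0.242632 = 0.185388.
P(3 | observation) = 0.0582316 / 0.185388 = 0.314107.

0.314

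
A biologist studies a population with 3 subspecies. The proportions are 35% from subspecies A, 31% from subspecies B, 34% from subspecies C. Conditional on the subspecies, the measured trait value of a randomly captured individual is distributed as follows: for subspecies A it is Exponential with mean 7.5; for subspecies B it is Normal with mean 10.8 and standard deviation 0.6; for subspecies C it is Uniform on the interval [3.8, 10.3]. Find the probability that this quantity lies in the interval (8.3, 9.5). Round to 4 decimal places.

0.0846

Conditional on each subspecies, P(8.3 < X < 9.5): A: 0.04889; B: 0.0151147; C: 0.184615.
By total probability, P(8.3 < X < 9.5) = 0.35·0.04889 + 0.31·0.0151147 + 0.34·0.184615 = 0.0845663.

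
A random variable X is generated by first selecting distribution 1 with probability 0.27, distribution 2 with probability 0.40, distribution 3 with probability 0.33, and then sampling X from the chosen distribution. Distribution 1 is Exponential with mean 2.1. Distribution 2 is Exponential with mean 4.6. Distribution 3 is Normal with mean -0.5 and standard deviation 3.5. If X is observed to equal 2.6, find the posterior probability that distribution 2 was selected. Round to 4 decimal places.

Likelihoods f(2.6 | ·): 1: 0.138065; 2: 0.12353; 3: 0.0770003.
Posterior ∝ prior × likelihood. Numerator for 2: 0.4·0.12353 = 0.0494119.
Normalizing constant: 0.27·0.138065 + 0.4·0.12353 + 0.33·0.0770003 = 0.112099.
P(2 | observation) = 0.0494119 / 0.112099 = 0.440786.

0.4408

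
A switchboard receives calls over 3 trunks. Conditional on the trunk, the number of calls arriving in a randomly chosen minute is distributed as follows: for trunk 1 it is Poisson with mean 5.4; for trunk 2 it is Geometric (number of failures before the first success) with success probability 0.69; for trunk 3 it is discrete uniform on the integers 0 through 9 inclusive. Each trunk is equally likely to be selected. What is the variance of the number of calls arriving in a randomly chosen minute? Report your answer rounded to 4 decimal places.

Per component, 1: μ=5.4, E[X²]=34.56; 2: μ=0.449275, E[X²]=0.852972; 3: μ=4.5, E[X²]=28.5.
E[X] = 0.333333·5.4 + 0.333333·0.449275 + 0.333333·4.5 = 3.44976.
E[X²] = 0.333333·34.56 + 0.333333·0.852972 + 0.333333·28.5 = 21.3043.
Var(X) = E[X²] − (E[X])² = 21.3043 − 11.9008 = 9.40349.

9.4035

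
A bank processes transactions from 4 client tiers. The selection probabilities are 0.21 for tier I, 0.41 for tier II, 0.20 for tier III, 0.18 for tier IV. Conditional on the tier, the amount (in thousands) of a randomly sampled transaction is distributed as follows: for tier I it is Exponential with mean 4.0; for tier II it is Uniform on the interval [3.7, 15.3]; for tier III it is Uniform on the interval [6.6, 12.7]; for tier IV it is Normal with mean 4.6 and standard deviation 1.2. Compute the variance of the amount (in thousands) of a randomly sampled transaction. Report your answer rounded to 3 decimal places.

15.488

Per component, I: μ=4, E[X²]=32; II: μ=9.5, E[X²]=101.463; III: μ=9.65, E[X²]=96.2233; IV: μ=4.6, E[X²]=22.6.
E[X] = 0.21·4 + 0.41·9.5 + 0.2·9.65 + 0.18·4.6 = 7.493.
E[X²] = 0.21·32 + 0.41·101.463 + 0.2·96.2233 + 0.18·22.6 = 71.6326.
Var(X) = E[X²] − (E[X])² = 71.6326 − 56.145 = 15.4876.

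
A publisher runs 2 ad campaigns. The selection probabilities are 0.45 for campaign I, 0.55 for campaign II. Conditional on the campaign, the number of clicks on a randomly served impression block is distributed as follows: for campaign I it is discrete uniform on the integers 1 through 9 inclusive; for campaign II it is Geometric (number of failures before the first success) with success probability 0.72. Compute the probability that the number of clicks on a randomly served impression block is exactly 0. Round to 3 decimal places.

Conditional on each campaign, P(X = 0): I: 0; II: 0.72.
By total probability, P(X = 0) = 0.45·0 + 0.55·0.72 = 0.396.

0.396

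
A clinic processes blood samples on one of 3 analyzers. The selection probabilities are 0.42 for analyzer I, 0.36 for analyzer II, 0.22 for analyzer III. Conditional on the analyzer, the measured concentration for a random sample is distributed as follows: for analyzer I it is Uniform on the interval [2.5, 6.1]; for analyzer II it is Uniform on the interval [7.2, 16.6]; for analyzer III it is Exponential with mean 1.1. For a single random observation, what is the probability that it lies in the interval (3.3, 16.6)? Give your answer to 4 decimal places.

Conditional on each analyzer, P(3.3 < X < 16.6): I: 0.777778; II: 1; III: 0.0497868.
By total probability, P(3.3 < X < 16.6) = 0.42·0.777778 + 0.36·1 + 0.22·0.0497868 = 0.69762.

0.6976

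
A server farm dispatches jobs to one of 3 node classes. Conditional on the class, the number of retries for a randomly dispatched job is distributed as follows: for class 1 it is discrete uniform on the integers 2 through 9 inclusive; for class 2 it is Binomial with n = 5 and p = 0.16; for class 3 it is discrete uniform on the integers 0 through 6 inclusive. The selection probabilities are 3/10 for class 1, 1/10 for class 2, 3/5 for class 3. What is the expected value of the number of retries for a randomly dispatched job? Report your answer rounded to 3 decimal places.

3.530

Component means — 1: 5.5; 2: 0.8; 3: 3.
E[X] = 0.3·5.5 + 0.1·0.8 + 0.6·3 = 3.53.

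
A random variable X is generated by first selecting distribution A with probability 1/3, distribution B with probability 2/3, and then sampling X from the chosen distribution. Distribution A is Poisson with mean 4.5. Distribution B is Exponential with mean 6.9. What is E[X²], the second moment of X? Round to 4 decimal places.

For each component E[X²] = Var + (mean)², giving A: 24.75; B: 95.22.
Overall E[X²] = 0.333333·24.75 + 0.666667·95.22 = 71.73.

71.7300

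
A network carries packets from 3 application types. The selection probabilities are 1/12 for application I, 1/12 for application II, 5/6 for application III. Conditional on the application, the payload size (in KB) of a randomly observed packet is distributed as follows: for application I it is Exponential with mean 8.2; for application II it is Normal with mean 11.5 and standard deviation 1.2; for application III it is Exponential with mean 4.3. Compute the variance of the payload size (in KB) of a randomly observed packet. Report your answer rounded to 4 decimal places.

Per component, I: μ=8.2, E[X²]=134.48; II: μ=11.5, E[X²]=133.69; III: μ=4.3, E[X²]=36.98.
E[X] = 0.0833333·8.2 + 0.0833333·11.5 + 0.833333·4.3 = 5.225.
E[X²] = 0.0833333·134.48 + 0.0833333·133.69 + 0.833333·36.98 = 53.1642.
Var(X) = E[X²] − (E[X])² = 53.1642 − 27.3006 = 25.8635.

25.8635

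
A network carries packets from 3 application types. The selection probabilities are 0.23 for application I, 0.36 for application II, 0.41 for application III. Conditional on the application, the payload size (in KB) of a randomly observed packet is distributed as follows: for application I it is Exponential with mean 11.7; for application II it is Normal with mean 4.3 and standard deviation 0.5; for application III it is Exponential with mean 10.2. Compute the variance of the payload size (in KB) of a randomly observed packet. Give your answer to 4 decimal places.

Per component, I: μ=11.7, E[X²]=273.78; II: μ=4.3, E[X²]=18.74; III: μ=10.2, E[X²]=208.08.
E[X] = 0.23·11.7 + 0.36·4.3 + 0.41·10.2 = 8.421.
E[X²] = 0.23·273.78 + 0.36·18.74 + 0.41·208.08 = 155.029.
Var(X) = E[X²] − (E[X])² = 155.029 − 70.9132 = 84.1154.

84.1154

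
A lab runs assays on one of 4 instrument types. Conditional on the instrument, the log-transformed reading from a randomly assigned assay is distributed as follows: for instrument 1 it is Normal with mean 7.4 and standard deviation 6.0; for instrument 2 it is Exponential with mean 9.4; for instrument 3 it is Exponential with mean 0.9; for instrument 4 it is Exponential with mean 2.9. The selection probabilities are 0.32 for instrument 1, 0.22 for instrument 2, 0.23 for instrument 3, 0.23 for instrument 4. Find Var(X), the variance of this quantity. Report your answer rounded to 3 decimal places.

43.967

Per component, 1: μ=7.4, E[X²]=90.76; 2: μ=9.4, E[X²]=176.72; 3: μ=0.9, E[X²]=1.62; 4: μ=2.9, E[X²]=16.82.
E[X] = 0.32·7.4 + 0.22·9.4 + 0.23·0.9 + 0.23·2.9 = 5.31.
E[X²] = 0.32·90.76 + 0.22·176.72 + 0.23·1.62 + 0.23·16.82 = 72.1628.
Var(X) = E[X²] − (E[X])² = 72.1628 − 28.1961 = 43.9667.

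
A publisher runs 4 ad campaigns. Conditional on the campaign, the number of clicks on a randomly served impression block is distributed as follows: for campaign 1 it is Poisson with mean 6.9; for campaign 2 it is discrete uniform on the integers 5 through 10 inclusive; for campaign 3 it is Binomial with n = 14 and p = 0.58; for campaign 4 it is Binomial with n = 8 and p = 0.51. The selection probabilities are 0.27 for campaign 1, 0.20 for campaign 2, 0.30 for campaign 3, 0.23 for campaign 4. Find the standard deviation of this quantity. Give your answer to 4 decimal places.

2.5001

Per component, 1: μ=6.9, E[X²]=54.51; 2: μ=7.5, E[X²]=59.1667; 3: μ=8.12, E[X²]=69.3448; 4: μ=4.08, E[X²]=18.6456.
E[X] = 0.27·6.9 + 0.2·7.5 + 0.3·8.12 + 0.23·4.08 = 6.7374.
E[X²] = 0.27·54.51 + 0.2·59.1667 + 0.3·69.3448 + 0.23·18.6456 = 51.643.
Var(X) = E[X²] − (E[X])² = 51.643 − 45.3926 = 6.2504.
SD(X) = √6.2504 = 2.50008.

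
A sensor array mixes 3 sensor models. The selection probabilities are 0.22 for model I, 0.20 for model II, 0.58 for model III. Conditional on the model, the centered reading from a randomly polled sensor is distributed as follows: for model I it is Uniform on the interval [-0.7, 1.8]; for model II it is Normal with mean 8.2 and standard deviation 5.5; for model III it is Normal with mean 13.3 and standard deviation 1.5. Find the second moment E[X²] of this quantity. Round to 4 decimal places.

For each component E[X²] = Var + (mean)², giving I: 0.823333; II: 97.49; III: 179.14.
Overall E[X²] = 0.22·0.823333 + 0.2·97.49 + 0.58·179.14 = 123.58.

123.5803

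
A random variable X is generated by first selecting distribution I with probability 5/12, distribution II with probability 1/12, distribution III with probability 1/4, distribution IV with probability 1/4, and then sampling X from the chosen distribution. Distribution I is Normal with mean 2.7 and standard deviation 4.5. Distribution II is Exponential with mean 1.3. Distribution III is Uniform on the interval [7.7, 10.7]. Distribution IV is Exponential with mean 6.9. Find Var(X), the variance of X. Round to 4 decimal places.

29.2591

Per component, I: μ=2.7, E[X²]=27.54; II: μ=1.3, E[X²]=3.38; III: μ=9.2, E[X²]=85.39; IV: μ=6.9, E[X²]=95.22.
E[X] = 0.416667·2.7 + 0.0833333·1.3 + 0.25·9.2 + 0.25·6.9 = 5.25833.
E[X²] = 0.416667·27.54 + 0.0833333·3.38 + 0.25·85.39 + 0.25·95.22 = 56.9092.
Var(X) = E[X²] − (E[X])² = 56.9092 − 27.6501 = 29.2591.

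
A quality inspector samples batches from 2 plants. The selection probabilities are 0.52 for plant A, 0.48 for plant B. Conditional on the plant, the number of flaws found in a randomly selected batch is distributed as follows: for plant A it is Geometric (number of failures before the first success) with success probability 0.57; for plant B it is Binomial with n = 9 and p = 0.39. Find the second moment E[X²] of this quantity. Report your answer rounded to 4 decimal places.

For each component E[X²] = Var + (mean)², giving A: 1.89258; B: 14.4612.
Overall E[X²] = 0.52·1.89258 + 0.48·14.4612 = 7.92552.

7.9255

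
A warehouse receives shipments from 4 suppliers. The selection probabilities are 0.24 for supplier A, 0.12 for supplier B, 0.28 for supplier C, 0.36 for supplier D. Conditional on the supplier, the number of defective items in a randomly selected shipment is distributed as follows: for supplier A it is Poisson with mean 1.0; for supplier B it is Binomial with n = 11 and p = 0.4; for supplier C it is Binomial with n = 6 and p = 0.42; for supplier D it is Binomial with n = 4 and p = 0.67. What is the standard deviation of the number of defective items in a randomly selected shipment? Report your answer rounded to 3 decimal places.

1.505

Per component, A: μ=1, E[X²]=2; B: μ=4.4, E[X²]=22; C: μ=2.52, E[X²]=7.812; D: μ=2.68, E[X²]=8.0668.
E[X] = 0.24·1 + 0.12·4.4 + 0.28·2.52 + 0.36·2.68 = 2.4384.
E[X²] = 0.24·2 + 0.12·22 + 0.28·7.812 + 0.36·8.0668 = 8.21141.
Var(X) = E[X²] − (E[X])² = 8.21141 − 5.94579 = 2.26561.
SD(X) = √2.26561 = 1.5052.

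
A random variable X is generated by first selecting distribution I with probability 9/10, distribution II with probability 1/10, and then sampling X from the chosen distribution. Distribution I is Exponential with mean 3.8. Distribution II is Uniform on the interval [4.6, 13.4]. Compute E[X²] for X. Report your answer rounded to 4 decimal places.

For each component E[X²] = Var + (mean)², giving I: 28.88; II: 87.4533.
Overall E[X²] = 0.9·28.88 + 0.1·87.4533 = 34.7373.

34.7373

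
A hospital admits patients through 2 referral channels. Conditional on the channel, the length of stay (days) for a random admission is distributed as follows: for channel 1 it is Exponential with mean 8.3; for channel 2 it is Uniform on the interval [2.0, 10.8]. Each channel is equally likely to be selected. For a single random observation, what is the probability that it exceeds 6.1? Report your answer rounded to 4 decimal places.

Conditional on each channel, P(X > 6.1): 1: 0.479534; 2: 0.534091.
By total probability, P(X > 6.1) = 0.5·0.479534 + 0.5·0.534091 = 0.506813.

0.5068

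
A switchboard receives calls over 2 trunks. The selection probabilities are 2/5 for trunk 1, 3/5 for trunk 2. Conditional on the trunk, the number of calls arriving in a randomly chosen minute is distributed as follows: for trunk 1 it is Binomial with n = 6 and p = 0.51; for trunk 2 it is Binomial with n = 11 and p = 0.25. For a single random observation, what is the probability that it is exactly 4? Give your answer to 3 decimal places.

0.201

Conditional on each trunk, P(X = 4): 1: 0.243649; 2: 0.172069.
By total probability, P(X = 4) = 0.4·0.243649 + 0.6·0.172069 = 0.200701.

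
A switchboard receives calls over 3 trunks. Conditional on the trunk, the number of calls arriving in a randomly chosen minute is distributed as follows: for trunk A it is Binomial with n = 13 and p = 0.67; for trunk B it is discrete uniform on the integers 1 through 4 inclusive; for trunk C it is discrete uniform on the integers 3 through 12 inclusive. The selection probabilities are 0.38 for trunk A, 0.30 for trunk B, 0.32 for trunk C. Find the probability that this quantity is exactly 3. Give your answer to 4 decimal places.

Conditional on each trunk, P(X = 3): A: 0.00131744; B: 0.25; C: 0.1.
By total probability, P(X = 3) = 0.38·0.00131744 + 0.3·0.25 + 0.32·0.1 = 0.107501.

0.1075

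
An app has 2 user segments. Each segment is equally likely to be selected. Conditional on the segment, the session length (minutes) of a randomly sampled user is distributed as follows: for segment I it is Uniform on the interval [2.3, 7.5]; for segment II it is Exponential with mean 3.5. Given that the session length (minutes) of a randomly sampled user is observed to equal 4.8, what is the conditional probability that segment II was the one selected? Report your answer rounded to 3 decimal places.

Likelihoods f(4.8 | ·): I: 0.192308; II: 0.0724983.
Posterior ∝ prior × likelihood. Numerator for II: 0.5·0.0724983 = 0.0362492.
Normalizing constant: 0.5·0.192308 + 0.5·0.0724983 = 0.132403.
P(II | observation) = 0.0362492 / 0.132403 = 0.273779.

0.274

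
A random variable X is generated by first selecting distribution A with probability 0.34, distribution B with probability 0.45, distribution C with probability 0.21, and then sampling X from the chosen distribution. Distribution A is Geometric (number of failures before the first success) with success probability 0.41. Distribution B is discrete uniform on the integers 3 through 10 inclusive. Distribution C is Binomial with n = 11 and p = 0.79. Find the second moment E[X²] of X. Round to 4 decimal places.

39.5140

For each component E[X²] = Var + (mean)², giving A: 5.58061; B: 47.5; C: 77.341.
Overall E[X²] = 0.34·5.58061 + 0.45·47.5 + 0.21·77.341 = 39.514.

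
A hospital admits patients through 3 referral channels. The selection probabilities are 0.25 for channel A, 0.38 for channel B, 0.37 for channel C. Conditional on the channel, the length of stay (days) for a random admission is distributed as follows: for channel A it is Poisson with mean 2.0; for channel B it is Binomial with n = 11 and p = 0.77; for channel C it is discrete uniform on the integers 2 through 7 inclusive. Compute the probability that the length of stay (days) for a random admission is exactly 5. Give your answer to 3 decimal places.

0.078

Conditional on each channel, P(X = 5): A: 0.0360894; B: 0.0185124; C: 0.166667.
By total probability, P(X = 5) = 0.25·0.0360894 + 0.38·0.0185124 + 0.37·0.166667 = 0.0777237.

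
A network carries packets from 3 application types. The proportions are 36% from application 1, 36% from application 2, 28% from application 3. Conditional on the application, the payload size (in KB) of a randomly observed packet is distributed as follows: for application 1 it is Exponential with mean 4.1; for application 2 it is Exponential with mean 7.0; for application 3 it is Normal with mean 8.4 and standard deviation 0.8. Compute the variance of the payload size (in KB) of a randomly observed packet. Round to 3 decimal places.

Per component, 1: μ=4.1, E[X²]=33.62; 2: μ=7, E[X²]=98; 3: μ=8.4, E[X²]=71.2.
E[X] = 0.36·4.1 + 0.36·7 + 0.28·8.4 = 6.348.
E[X²] = 0.36·33.62 + 0.36·98 + 0.28·71.2 = 67.3192.
Var(X) = E[X²] − (E[X])² = 67.3192 − 40.2971 = 27.0221.

27.022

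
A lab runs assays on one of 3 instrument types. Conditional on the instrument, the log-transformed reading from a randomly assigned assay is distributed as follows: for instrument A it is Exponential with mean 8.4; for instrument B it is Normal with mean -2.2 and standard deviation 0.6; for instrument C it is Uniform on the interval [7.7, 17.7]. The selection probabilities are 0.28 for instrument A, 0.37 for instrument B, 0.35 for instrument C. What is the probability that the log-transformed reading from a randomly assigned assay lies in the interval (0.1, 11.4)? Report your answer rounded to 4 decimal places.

0.3341

Conditional on each instrument, P(0.1 < X < 11.4): A: 0.730771; B: 6.32092e-05; C: 0.37.
By total probability, P(0.1 < X < 11.4) = 0.28·0.730771 + 0.37·6.32092e-05 + 0.35·0.37 = 0.334139.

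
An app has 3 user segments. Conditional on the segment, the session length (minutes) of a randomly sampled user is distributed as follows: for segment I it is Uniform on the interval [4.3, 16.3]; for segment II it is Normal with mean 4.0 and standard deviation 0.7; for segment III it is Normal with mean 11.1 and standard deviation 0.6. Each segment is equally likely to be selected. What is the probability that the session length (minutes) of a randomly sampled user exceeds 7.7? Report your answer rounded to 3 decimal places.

Conditional on each segment, P(X > 7.7): I: 0.716667; II: 6.26076e-08; III: 1.
By total probability, P(X > 7.7) = 0.333333·0.716667 + 0.333333·6.26076e-08 + 0.333333·1 = 0.572222.

0.572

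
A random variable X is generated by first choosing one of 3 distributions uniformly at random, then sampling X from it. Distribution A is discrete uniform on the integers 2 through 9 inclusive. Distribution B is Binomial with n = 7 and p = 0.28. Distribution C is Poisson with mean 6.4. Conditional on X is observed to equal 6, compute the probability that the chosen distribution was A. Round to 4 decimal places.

0.4370

Likelihoods P(X=6 | ·): A: 0.125; B: 0.00242873; C: 0.158585.
Posterior ∝ prior × likelihood. Numerator for A: 0.333333·0.125 = 0.0416667.
Normalizing constant: 0.333333·0.125 + 0.333333·0.00242873 + 0.333333·0.158585 = 0.095338.
P(A | observation) = 0.0416667 / 0.095338 = 0.437042.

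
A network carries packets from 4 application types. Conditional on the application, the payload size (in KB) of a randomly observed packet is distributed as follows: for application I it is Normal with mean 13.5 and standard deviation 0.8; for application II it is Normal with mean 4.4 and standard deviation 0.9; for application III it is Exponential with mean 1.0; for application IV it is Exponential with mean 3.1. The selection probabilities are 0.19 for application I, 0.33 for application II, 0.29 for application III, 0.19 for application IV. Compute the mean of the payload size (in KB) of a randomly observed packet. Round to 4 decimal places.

4.8960

Component means — I: 13.5; II: 4.4; III: 1; IV: 3.1.
E[X] = 0.19·13.5 + 0.33·4.4 + 0.29·1 + 0.19·3.1 = 4.896.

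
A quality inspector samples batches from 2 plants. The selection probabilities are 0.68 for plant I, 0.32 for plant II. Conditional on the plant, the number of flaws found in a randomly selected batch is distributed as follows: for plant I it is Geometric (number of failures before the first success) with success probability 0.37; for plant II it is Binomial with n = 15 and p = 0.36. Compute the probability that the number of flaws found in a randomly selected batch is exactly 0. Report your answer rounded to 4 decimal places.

0.2520

Conditional on each plant, P(X = 0): I: 0.37; II: 0.00123794.
By total probability, P(X = 0) = 0.68·0.37 + 0.32·0.00123794 = 0.251996.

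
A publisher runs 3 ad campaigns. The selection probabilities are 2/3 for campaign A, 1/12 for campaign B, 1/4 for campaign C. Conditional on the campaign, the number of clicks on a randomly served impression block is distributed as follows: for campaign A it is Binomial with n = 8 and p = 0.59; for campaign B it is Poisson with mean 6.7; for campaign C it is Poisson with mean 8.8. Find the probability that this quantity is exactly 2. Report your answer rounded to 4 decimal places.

0.0346

Conditional on each campaign, P(X = 2): A: 0.0462983; B: 0.0276278; C: 0.00583638.
By total probability, P(X = 2) = 0.666667·0.0462983 + 0.0833333·0.0276278 + 0.25·0.00583638 = 0.034627.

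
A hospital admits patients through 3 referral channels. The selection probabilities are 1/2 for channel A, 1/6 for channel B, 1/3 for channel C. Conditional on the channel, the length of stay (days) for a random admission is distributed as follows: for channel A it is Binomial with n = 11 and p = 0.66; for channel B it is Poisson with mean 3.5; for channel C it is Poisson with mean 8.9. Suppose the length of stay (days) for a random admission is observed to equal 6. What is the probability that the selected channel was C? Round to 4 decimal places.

0.2396

Likelihoods P(X=6 | ·): A: 0.1735; B: 0.0770983; C: 0.0941427.
Posterior ∝ prior × likelihood. Numerator for C: 0.333333·0.0941427 = 0.0313809.
Normalizing constant: 0.5·0.1735 + 0.166667·0.0770983 + 0.333333·0.0941427 = 0.130981.
P(C | observation) = 0.0313809 / 0.130981 = 0.239584.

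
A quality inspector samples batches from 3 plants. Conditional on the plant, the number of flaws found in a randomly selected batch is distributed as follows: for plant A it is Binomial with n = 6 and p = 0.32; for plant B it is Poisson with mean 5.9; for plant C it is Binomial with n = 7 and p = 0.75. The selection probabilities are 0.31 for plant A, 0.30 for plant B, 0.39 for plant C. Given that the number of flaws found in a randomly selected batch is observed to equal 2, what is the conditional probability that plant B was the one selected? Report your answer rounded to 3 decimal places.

0.119

Likelihoods P(X=2 | ·): A: 0.328418; B: 0.04768; C: 0.0115356.
Posterior ∝ prior × likelihood. Numerator for B: 0.3·0.04768 = 0.014304.
Normalizing constant: 0.31·0.328418 + 0.3·0.04768 + 0.39·0.0115356 = 0.120612.
P(B | observation) = 0.014304 / 0.120612 = 0.118595.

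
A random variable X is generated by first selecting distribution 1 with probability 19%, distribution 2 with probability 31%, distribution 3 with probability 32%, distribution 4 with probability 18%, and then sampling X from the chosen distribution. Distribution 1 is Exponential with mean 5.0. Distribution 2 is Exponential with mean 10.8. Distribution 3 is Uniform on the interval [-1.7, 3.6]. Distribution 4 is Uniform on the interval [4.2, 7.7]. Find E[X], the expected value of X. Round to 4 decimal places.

5.6730

Component means — 1: 5; 2: 10.8; 3: 0.95; 4: 5.95.
E[X] = 0.19·5 + 0.31·10.8 + 0.32·0.95 + 0.18·5.95 = 5.673.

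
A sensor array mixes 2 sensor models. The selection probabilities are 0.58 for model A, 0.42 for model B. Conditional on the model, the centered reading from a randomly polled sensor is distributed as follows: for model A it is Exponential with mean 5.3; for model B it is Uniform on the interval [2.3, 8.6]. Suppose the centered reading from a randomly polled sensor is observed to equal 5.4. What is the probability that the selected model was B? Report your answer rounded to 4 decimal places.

Likelihoods f(5.4 | ·): A: 0.0681138; B: 0.15873.
Posterior ∝ prior × likelihood. Numerator for B: 0.42·0.15873 = 0.0666667.
Normalizing constant: 0.58·0.0681138 + 0.42·0.15873 = 0.106173.
P(B | observation) = 0.0666667 / 0.106173 = 0.627908.

0.6279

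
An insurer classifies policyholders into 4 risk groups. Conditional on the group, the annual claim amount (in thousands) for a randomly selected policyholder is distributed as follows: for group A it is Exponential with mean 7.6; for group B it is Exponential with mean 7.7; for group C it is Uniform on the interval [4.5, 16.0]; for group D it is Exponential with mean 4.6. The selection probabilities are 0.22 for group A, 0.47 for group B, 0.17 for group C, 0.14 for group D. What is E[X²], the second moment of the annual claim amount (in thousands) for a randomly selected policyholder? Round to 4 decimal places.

For each component E[X²] = Var + (mean)², giving A: 115.52; B: 118.58; C: 116.083; D: 42.32.
Overall E[X²] = 0.22·115.52 + 0.47·118.58 + 0.17·116.083 + 0.14·42.32 = 106.806.

106.8060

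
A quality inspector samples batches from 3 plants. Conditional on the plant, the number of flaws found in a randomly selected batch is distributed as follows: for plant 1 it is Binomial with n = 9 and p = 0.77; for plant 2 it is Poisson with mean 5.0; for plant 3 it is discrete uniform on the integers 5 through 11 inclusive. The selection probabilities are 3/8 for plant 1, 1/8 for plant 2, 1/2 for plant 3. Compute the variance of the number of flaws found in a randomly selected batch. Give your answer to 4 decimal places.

4.1745

Per component, 1: μ=6.93, E[X²]=49.6188; 2: μ=5, E[X²]=30; 3: μ=8, E[X²]=68.
E[X] = 0.375·6.93 + 0.125·5 + 0.5·8 = 7.22375.
E[X²] = 0.375·49.6188 + 0.125·30 + 0.5·68 = 56.3571.
Var(X) = E[X²] − (E[X])² = 56.3571 − 52.1826 = 4.17449.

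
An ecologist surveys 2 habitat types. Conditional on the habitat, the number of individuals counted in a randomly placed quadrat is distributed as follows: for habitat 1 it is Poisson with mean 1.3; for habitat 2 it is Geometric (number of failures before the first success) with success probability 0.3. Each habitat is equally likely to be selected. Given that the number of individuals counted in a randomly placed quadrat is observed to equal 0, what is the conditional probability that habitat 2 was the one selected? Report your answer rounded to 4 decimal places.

Likelihoods P(X=0 | ·): 1: 0.272532; 2: 0.3.
Posterior ∝ prior × likelihood. Numerator for 2: 0.5·0.3 = 0.15.
Normalizing constant: 0.5·0.272532 + 0.5·0.3 = 0.286266.
P(2 | observation) = 0.15 / 0.286266 = 0.523988.

0.5240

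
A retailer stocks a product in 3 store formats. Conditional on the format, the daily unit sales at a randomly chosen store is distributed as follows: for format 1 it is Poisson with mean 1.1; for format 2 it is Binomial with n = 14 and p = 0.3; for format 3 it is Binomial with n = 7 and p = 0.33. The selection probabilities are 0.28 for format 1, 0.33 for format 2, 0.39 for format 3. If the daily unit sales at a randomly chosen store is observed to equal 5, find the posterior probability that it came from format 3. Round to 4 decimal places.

0.1789

Likelihoods P(X=5 | ·): 1: 0.00446744; 2: 0.196315; 3: 0.0368925.
Posterior ∝ prior × likelihood. Numerator for 3: 0.39·0.0368925 = 0.0143881.
Normalizing constant: 0.28·0.00446744 + 0.33·0.196315 + 0.39·0.0368925 = 0.0804228.
P(3 | observation) = 0.0143881 / 0.0804228 = 0.178906.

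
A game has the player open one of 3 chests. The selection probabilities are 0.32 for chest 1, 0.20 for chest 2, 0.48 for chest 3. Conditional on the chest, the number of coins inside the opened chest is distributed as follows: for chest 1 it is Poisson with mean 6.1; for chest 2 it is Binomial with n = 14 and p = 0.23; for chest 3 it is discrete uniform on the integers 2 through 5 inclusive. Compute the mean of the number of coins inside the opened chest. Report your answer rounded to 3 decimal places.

4.276

Component means — 1: 6.1; 2: 3.22; 3: 3.5.
E[X] = 0.32·6.1 + 0.2·3.22 + 0.48·3.5 = 4.276.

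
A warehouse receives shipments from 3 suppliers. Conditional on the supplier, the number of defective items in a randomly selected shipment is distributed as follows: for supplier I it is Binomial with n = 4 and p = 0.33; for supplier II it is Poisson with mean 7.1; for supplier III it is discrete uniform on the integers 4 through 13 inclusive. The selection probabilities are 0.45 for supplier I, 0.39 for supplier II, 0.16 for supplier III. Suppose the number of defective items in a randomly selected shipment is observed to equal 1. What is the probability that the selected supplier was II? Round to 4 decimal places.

0.0126

Likelihoods P(X=1 | ·): I: 0.397007; II: 0.00585824; III: 0.
Posterior ∝ prior × likelihood. Numerator for II: 0.39·0.00585824 = 0.00228472.
Normalizing constant: 0.45·0.397007 + 0.39·0.00585824 + 0.16·0 = 0.180938.
P(II | observation) = 0.00228472 / 0.180938 = 0.0126271.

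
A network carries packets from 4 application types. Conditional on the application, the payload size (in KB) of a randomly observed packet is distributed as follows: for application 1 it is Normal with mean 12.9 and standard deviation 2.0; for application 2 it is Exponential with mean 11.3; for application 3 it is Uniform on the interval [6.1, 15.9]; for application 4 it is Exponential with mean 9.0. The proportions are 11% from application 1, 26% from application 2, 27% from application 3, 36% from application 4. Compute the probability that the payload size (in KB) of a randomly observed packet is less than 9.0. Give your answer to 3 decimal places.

Conditional on each application, P(X < 9.0): 1: 0.0255881; 2: 0.549078; 3: 0.295918; 4: 0.632121.
By total probability, P(X < 9.0) = 0.11·0.0255881 + 0.26·0.549078 + 0.27·0.295918 + 0.36·0.632121 = 0.453036.

0.453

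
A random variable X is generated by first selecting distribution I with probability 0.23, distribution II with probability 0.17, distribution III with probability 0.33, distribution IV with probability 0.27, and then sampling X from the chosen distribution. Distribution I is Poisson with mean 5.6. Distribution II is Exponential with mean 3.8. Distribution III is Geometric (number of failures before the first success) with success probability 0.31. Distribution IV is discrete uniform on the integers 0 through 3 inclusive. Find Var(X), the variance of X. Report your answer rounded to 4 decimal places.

8.9132

Per component, I: μ=5.6, E[X²]=36.96; II: μ=3.8, E[X²]=28.88; III: μ=2.22581, E[X²]=12.1342; IV: μ=1.5, E[X²]=3.5.
E[X] = 0.23·5.6 + 0.17·3.8 + 0.33·2.22581 + 0.27·1.5 = 3.07352.
E[X²] = 0.23·36.96 + 0.17·28.88 + 0.33·12.1342 + 0.27·3.5 = 18.3597.
Var(X) = E[X²] − (E[X])² = 18.3597 − 9.4465 = 8.9132.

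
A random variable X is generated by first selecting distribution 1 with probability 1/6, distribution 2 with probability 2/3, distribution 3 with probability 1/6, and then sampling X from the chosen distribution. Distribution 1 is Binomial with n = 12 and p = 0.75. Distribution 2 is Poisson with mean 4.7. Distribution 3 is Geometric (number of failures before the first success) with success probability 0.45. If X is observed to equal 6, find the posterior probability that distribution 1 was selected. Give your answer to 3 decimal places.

Likelihoods P(X=6 | ·): 1: 0.0401495; 2: 0.136167; 3: 0.0124563.
Posterior ∝ prior × likelihood. Numerator for 1: 0.166667·0.0401495 = 0.00669158.
Normalizing constant: 0.166667·0.0401495 + 0.666667·0.136167 + 0.166667·0.0124563 = 0.0995454.
P(1 | observation) = 0.00669158 / 0.0995454 = 0.0672214.

0.067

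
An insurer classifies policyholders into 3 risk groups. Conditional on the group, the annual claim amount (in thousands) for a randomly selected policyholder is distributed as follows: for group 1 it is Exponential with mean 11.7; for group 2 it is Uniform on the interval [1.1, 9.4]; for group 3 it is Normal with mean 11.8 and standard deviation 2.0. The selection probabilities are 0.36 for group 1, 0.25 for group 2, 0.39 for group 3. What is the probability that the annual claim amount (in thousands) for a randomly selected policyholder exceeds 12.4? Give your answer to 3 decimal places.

Conditional on each group, P(X > 12.4): 1: 0.346515; 2: 0; 3: 0.382089.
By total probability, P(X > 12.4) = 0.36·0.346515 + 0.25·0 + 0.39·0.382089 = 0.27376.

0.274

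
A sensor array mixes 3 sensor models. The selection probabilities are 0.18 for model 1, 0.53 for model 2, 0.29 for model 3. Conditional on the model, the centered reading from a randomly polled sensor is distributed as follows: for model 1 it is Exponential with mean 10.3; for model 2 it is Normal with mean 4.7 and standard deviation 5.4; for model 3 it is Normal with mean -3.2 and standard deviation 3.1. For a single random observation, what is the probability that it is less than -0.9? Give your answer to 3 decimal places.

Conditional on each model, P(X < -0.9): 1: 0; 2: 0.149859; 3: 0.770937.
By total probability, P(X < -0.9) = 0.18·0 + 0.53·0.149859 + 0.29·0.770937 = 0.302997.

0.303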